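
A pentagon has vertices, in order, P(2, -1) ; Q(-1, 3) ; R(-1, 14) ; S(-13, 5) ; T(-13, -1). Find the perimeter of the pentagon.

52

|PQ| = √((-3)² + (4)²) = √25 = 5
|QR| = √((0)² + (11)²) = √121 = 11
|RS| = √((-12)² + (-9)²) = √225 = 15
|ST| = √((0)² + (-6)²) = √36 = 6
|TP| = √((15)² + (0)²) = √225 = 15
Perimeter = 5 + 11 + 15 + 6 + 15 = 52.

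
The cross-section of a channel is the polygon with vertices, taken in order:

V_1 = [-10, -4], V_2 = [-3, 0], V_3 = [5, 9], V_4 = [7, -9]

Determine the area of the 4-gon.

Apply Gauss's area formula: 2A = Σ (x_i·y_{i+1} − x_{i+1}·y_i), indices taken mod 4.
Σ = (-12) + (-27) + (-108) + (-118) = -265
Area = |Σ|/2 = 132.5.

132.5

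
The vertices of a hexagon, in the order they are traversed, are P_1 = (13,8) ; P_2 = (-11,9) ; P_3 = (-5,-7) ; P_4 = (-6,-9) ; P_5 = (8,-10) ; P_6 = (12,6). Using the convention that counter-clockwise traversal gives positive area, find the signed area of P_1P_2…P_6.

Cross-terms: 205, 122, 3, 132, 168, 18  ⇒  Σ = 648
Signed area = Σ/2 = 324 (positive ⇒ counter-clockwise traversal).

324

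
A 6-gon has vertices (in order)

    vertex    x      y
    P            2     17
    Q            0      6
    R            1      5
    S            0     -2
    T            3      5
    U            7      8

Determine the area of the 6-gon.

51

Cross-terms: 12, -6, -2, 6, -11, 103  ⇒  Σ = 102
Area = |Σ|/2 = 51.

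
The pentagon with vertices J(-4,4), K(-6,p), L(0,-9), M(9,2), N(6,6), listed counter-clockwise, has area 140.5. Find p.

Write out the shoelace sum; only the two edges meeting at K involve p:
2·Area = [((-4)·p − (-6)·4) + ((-6)·(-9) − 0·p)] + 171
       = -4·p + 249 = 281
⇒ p = -8.

-8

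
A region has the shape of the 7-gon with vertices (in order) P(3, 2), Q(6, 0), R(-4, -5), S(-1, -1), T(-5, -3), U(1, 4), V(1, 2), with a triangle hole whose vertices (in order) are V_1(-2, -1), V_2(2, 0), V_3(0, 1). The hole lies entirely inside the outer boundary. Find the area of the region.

Outer boundary:
Apply the surveyor's formula: 2A = Σ (x_i·y_{i+1} − x_{i+1}·y_i), indices taken mod 7.
Σ = (-12) + (-30) + (-1) + (-2) + (-17) + (-2) + (-4) = -68
Area = |Σ|/2 = 34.
Hole:
Apply the surveyor's formula: 2A = Σ (x_i·y_{i+1} − x_{i+1}·y_i), indices taken mod 3.
Cross-terms: 2, 2, 2  ⇒  Σ = 6
Area = |Σ|/2 = 3.
Net area = 34 − 3 = 31.

31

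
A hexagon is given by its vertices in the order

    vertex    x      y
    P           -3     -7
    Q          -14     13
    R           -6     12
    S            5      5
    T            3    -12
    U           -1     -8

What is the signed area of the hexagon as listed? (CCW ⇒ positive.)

Σ = (-137) + (-90) + (-90) + (-75) + (-36) + (-17) = -445
Signed area = Σ/2 = -222.5 (negative ⇒ clockwise traversal).

-222.5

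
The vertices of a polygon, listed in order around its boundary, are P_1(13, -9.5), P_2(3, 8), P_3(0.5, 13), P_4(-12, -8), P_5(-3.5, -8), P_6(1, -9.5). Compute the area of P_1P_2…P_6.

271.375

Apply the surveyor's formula: 2A = Σ (x_i·y_{i+1} − x_{i+1}·y_i), indices taken mod 6.
Cross-terms: 132.5, 35, 152, 68, 41.25, 114  ⇒  Σ = 542.75
Area = |Σ|/2 = 271.375.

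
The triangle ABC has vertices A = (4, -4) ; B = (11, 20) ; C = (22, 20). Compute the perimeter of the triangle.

|AB| = √((7)² + (24)²) = √625 = 25
|BC| = √((11)² + (0)²) = √121 = 11
|CA| = √((-18)² + (-24)²) = √900 = 30
Perimeter = 25 + 11 + 30 = 66.

66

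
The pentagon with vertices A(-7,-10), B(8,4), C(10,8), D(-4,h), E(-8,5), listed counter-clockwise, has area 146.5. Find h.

5

The doubled signed area Σ (x_i y_{i+1} − x_{i+1} y_i) is linear in h.
With h=0 it equals 203; the coefficient of h is 18 (from the two edges through D).
So 18·h + 203 = 2·146.5 = 293 ⇒ h = 5.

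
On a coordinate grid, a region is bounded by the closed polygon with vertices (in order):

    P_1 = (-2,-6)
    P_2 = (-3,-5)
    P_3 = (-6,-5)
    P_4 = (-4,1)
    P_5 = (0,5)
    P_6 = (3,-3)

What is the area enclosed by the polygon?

54

Apply the shoelace (surveyor's) formula: 2A = Σ (x_i·y_{i+1} − x_{i+1}·y_i), indices taken mod 6.
P_1→P_2: (-2)(-5) − (-3)(-6) = -8
P_2→P_3: (-3)(-5) − (-6)(-5) = -15
P_3→P_4: (-6)(1) − (-4)(-5) = -26
P_4→P_5: (-4)(5) − (0)(1) = -20
P_5→P_6: (0)(-3) − (3)(5) = -15
P_6→P_1: (3)(-6) − (-2)(-3) = -24
Σ = -108
Area = |Σ|/2 = 54.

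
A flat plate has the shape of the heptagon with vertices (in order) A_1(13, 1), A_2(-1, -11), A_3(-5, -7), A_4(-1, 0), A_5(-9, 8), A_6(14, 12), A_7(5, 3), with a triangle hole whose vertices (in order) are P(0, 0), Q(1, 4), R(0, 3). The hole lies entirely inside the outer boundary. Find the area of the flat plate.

237

Outer boundary:
A_1→A_2: (13)(-11) − (-1)(1) = -142
A_2→A_3: (-1)(-7) − (-5)(-11) = -48
A_3→A_4: (-5)(0) − (-1)(-7) = -7
A_4→A_5: (-1)(8) − (-9)(0) = -8
A_5→A_6: (-9)(12) − (14)(8) = -220
A_6→A_7: (14)(3) − (5)(12) = -18
A_7→A_1: (5)(1) − (13)(3) = -34
Σ = -477
Area = |Σ|/2 = 238.5.
Hole:
Apply the shoelace formula: 2A = Σ (x_i·y_{i+1} − x_{i+1}·y_i), indices taken mod 3.
Σ = (0) + (3) + (0) = 3
Area = |Σ|/2 = 1.5.
Net area = 238.5 − 1.5 = 237.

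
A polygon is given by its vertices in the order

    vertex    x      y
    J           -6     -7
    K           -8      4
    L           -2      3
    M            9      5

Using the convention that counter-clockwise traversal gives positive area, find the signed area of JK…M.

-83

Apply the shoelace (surveyor's) formula: 2A = Σ (x_i·y_{i+1} − x_{i+1}·y_i), indices taken mod 4.
Σ = (-80) + (-16) + (-37) + (-33) = -166
Signed area = Σ/2 = -83 (negative ⇒ clockwise traversal).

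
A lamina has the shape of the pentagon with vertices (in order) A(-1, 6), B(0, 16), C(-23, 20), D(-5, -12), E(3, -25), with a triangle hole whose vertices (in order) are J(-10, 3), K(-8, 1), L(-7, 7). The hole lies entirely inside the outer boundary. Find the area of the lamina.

434

Outer boundary:
Σ = (-16) + (368) + (376) + (161) + (-7) = 882
Area = |Σ|/2 = 441.
Hole:
Apply the shoelace formula: 2A = Σ (x_i·y_{i+1} − x_{i+1}·y_i), indices taken mod 3.
Σ = (14) + (-49) + (49) = 14
Area = |Σ|/2 = 7.
Net area = 441 − 7 = 434.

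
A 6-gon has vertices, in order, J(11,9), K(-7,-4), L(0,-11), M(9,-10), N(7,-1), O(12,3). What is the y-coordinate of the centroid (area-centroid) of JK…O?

-237/91

Apply the shoelace formula. First the cross-terms c_i = x_i·y_{i+1} − x_{i+1}·y_i:
  19, 77, 99, 61, 33, 75  ⇒  2A = 364, A = 182.
Then Σ (y_i + y_{i+1})·c_i = -2844, so ȳ = -2844 / (6·182) = -237/91.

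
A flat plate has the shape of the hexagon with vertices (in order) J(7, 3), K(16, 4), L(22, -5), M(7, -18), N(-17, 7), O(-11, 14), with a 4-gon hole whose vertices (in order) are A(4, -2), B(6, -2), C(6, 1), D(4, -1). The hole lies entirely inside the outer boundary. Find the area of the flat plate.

Outer boundary:
Σ = (-20) + (-168) + (-361) + (-257) + (-161) + (-131) = -1098
Area = |Σ|/2 = 549.
Hole:
Apply Gauss's area formula: 2A = Σ (x_i·y_{i+1} − x_{i+1}·y_i), indices taken mod 4.
Cross-terms: 4, 18, -10, -4  ⇒  Σ = 8
Area = |Σ|/2 = 4.
Net area = 549 − 4 = 545.

545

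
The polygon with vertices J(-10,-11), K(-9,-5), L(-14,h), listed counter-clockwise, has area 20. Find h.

5

Write out the shoelace sum; only the two edges meeting at L involve h:
2·Area = [((-9)·h − (-14)·(-5)) + ((-14)·(-11) − (-10)·h)] + -49
       = 1·h + 35 = 40
⇒ h = 5.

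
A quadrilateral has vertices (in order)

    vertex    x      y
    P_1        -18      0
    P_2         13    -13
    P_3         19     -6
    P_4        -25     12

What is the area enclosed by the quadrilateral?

Apply the shoelace formula: 2A = Σ (x_i·y_{i+1} − x_{i+1}·y_i), indices taken mod 4.
P_1→P_2: (-18)(-13) − (13)(0) = 234
P_2→P_3: (13)(-6) − (19)(-13) = 169
P_3→P_4: (19)(12) − (-25)(-6) = 78
P_4→P_1: (-25)(0) − (-18)(12) = 216
Σ = 697
Area = |Σ|/2 = 348.5.

348.5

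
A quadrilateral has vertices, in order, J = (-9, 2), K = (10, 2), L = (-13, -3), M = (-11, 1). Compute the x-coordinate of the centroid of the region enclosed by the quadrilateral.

-446/101

Apply the shoelace formula. First the cross-terms c_i = x_i·y_{i+1} − x_{i+1}·y_i:
  -38, -4, -46, -13  ⇒  2A = -101, A = -50.5.
Then Σ (x_i + x_{i+1})·c_i = 1338, so x̄ = 1338 / (6·(-50.5)) = -446/101.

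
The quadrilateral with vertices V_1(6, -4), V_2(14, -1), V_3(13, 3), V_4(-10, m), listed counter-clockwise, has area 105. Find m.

The doubled signed area Σ (x_i y_{i+1} − x_{i+1} y_i) is linear in m.
With m=0 it equals 175; the coefficient of m is 7 (from the two edges through V_4).
So 7·m + 175 = 2·105 = 210 ⇒ m = 5.

5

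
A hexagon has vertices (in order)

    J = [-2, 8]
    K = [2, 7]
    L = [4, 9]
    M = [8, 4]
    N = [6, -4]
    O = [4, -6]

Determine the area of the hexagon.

Apply the shoelace formula: 2A = Σ (x_i·y_{i+1} − x_{i+1}·y_i), indices taken mod 6.
J→K: (-2)(7) − (2)(8) = -30
K→L: (2)(9) − (4)(7) = -10
L→M: (4)(4) − (8)(9) = -56
M→N: (8)(-4) − (6)(4) = -56
N→O: (6)(-6) − (4)(-4) = -20
O→J: (4)(8) − (-2)(-6) = 20
Σ = -152
Area = |Σ|/2 = 76.

76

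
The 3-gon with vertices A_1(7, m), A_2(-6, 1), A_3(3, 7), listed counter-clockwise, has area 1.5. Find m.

The doubled signed area Σ (x_i y_{i+1} − x_{i+1} y_i) is linear in m.
With m=0 it equals -87; the coefficient of m is 9 (from the two edges through A_1).
So 9·m + -87 = 2·1.5 = 3 ⇒ m = 10.

10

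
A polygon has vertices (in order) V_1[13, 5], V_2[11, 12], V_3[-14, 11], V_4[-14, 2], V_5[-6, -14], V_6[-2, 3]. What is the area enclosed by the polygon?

Apply the shoelace formula: 2A = Σ (x_i·y_{i+1} − x_{i+1}·y_i), indices taken mod 6.
Σ = (101) + (289) + (126) + (208) + (-46) + (-49) = 629
Area = |Σ|/2 = 314.5.

314.5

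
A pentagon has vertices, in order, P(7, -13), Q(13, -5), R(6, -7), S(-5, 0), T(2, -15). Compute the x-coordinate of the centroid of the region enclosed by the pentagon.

493/144

Apply the shoelace (surveyor's) formula. First the cross-terms c_i = x_i·y_{i+1} − x_{i+1}·y_i:
  134, -61, -35, 75, 79  ⇒  2A = 192, A = 96.
Then Σ (x_i + x_{i+1})·c_i = 1972, so x̄ = 1972 / (6·96) = 493/144.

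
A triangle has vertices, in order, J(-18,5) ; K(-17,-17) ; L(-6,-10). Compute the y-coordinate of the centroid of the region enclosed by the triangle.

-22/3

Apply the surveyor's formula. First the cross-terms c_i = x_i·y_{i+1} − x_{i+1}·y_i:
  391, 68, -210  ⇒  2A = 249, A = 124.5.
Then Σ (y_i + y_{i+1})·c_i = -5478, so ȳ = -5478 / (6·124.5) = -22/3.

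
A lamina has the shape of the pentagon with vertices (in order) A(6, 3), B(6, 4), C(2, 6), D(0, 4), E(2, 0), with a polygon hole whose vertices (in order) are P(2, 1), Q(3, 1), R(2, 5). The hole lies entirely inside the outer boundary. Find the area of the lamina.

18

Outer boundary:
Cross-terms: 6, 28, 8, -8, 6  ⇒  Σ = 40
Area = |Σ|/2 = 20.
Hole:
Apply the shoelace (surveyor's) formula: 2A = Σ (x_i·y_{i+1} − x_{i+1}·y_i), indices taken mod 3.
P→Q: (2)(1) − (3)(1) = -1
Q→R: (3)(5) − (2)(1) = 13
R→P: (2)(1) − (2)(5) = -8
Σ = 4
Area = |Σ|/2 = 2.
Net area = 20 − 2 = 18.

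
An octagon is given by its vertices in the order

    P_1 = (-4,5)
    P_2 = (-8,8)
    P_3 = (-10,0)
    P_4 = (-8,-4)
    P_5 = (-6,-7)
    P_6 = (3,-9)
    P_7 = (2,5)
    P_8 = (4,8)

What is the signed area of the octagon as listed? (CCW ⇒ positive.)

Apply Gauss's area formula: 2A = Σ (x_i·y_{i+1} − x_{i+1}·y_i), indices taken mod 8.
Σ = (8) + (80) + (40) + (32) + (75) + (33) + (-4) + (52) = 316
Signed area = Σ/2 = 158 (positive ⇒ counter-clockwise traversal).

158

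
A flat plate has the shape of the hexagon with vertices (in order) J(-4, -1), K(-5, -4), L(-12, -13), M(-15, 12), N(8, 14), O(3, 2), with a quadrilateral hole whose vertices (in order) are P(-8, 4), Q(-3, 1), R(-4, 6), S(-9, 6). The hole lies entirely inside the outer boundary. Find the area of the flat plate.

Outer boundary:
Apply the shoelace (surveyor's) formula: 2A = Σ (x_i·y_{i+1} − x_{i+1}·y_i), indices taken mod 6.
Σ = (11) + (17) + (-339) + (-306) + (-26) + (5) = -638
Area = |Σ|/2 = 319.
Hole:
Apply the shoelace (surveyor's) formula: 2A = Σ (x_i·y_{i+1} − x_{i+1}·y_i), indices taken mod 4.
Cross-terms: 4, -14, 30, 12  ⇒  Σ = 32
Area = |Σ|/2 = 16.
Net area = 319 − 16 = 303.

303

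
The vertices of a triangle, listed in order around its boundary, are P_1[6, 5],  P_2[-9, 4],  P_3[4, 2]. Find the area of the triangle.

Apply Gauss's area formula: 2A = Σ (x_i·y_{i+1} − x_{i+1}·y_i), indices taken mod 3.
Σ = (69) + (-34) + (8) = 43
Area = |Σ|/2 = 21.5.

21.5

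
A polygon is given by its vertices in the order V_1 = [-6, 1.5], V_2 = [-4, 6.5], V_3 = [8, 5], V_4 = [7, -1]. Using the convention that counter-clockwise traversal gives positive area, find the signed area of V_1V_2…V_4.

-71.75

Apply the surveyor's formula: 2A = Σ (x_i·y_{i+1} − x_{i+1}·y_i), indices taken mod 4.
Σ = (-33) + (-72) + (-43) + (4.5) = -143.5
Signed area = Σ/2 = -71.75 (negative ⇒ clockwise traversal).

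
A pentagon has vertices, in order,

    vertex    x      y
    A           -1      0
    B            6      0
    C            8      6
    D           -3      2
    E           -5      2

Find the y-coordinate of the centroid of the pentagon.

Apply Gauss's area formula. First the cross-terms c_i = x_i·y_{i+1} − x_{i+1}·y_i:
  0, 36, 34, 4, 2  ⇒  2A = 76, A = 38.
Then Σ (y_i + y_{i+1})·c_i = 508, so ȳ = 508 / (6·38) = 127/57.

127/57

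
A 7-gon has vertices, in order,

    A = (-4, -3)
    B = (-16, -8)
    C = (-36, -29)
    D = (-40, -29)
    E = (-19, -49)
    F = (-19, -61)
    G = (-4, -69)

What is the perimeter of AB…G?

|AB| = √((-12)² + (-5)²) = √169 = 13
|BC| = √((-20)² + (-21)²) = √841 = 29
|CD| = √((-4)² + (0)²) = √16 = 4
|DE| = √((21)² + (-20)²) = √841 = 29
|EF| = √((0)² + (-12)²) = √144 = 12
|FG| = √((15)² + (-8)²) = √289 = 17
|GA| = √((0)² + (66)²) = √4356 = 66
Perimeter = 13 + 29 + 4 + 29 + 12 + 17 + 66 = 170.

170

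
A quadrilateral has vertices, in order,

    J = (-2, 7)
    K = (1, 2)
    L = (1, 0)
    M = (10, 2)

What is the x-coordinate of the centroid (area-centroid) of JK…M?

23/7

Apply Gauss's area formula. First the cross-terms c_i = x_i·y_{i+1} − x_{i+1}·y_i:
  -11, -2, 2, 74  ⇒  2A = 63, A = 31.5.
Then Σ (x_i + x_{i+1})·c_i = 621, so x̄ = 621 / (6·31.5) = 23/7.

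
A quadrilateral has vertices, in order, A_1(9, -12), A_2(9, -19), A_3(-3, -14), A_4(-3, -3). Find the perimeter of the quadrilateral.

46

|A_1A_2| = √((0)² + (-7)²) = √49 = 7
|A_2A_3| = √((-12)² + (5)²) = √169 = 13
|A_3A_4| = √((0)² + (11)²) = √121 = 11
|A_4A_1| = √((12)² + (-9)²) = √225 = 15
Perimeter = 7 + 13 + 11 + 15 = 46.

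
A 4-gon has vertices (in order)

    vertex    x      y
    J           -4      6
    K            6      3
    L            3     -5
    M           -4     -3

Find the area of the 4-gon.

Cross-terms: -48, -39, -29, -36  ⇒  Σ = -152
Area = |Σ|/2 = 76.

76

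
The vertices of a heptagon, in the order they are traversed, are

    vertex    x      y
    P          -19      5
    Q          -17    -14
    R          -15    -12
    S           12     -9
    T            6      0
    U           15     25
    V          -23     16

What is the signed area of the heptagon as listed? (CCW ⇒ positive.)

916

Apply the shoelace (surveyor's) formula: 2A = Σ (x_i·y_{i+1} − x_{i+1}·y_i), indices taken mod 7.
Σ = (351) + (-6) + (279) + (54) + (150) + (815) + (189) = 1832
Signed area = Σ/2 = 916 (positive ⇒ counter-clockwise traversal).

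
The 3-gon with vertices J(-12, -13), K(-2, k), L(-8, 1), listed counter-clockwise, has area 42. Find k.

Write out the shoelace sum; only the two edges meeting at K involve k:
2·Area = [((-12)·k − (-2)·(-13)) + ((-2)·1 − (-8)·k)] + 116
       = -4·k + 88 = 84
⇒ k = 1.

1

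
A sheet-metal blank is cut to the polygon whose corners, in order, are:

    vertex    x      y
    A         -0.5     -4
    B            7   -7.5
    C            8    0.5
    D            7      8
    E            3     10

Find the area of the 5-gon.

A→B: (-0.5)(-7.5) − (7)(-4) = 31.75
B→C: (7)(0.5) − (8)(-7.5) = 63.5
C→D: (8)(8) − (7)(0.5) = 60.5
D→E: (7)(10) − (3)(8) = 46
E→A: (3)(-4) − (-0.5)(10) = -7
Σ = 194.75
Area = |Σ|/2 = 97.375.

97.375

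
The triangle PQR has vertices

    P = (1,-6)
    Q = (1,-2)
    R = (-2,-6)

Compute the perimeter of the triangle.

|PQ| = √((0)² + (4)²) = √16 = 4
|QR| = √((-3)² + (-4)²) = √25 = 5
|RP| = √((3)² + (0)²) = √9 = 3
Perimeter = 4 + 5 + 3 = 12.

12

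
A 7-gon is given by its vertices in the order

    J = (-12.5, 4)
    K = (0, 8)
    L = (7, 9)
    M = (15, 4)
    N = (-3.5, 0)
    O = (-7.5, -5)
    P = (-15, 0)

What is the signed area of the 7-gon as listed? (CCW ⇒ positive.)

-183.25

Apply the shoelace (surveyor's) formula: 2A = Σ (x_i·y_{i+1} − x_{i+1}·y_i), indices taken mod 7.
Σ = (-100) + (-56) + (-107) + (14) + (17.5) + (-75) + (-60) = -366.5
Signed area = Σ/2 = -183.25 (negative ⇒ clockwise traversal).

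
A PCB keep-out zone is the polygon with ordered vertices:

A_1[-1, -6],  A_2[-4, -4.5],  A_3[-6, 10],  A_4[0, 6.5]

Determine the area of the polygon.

59.5

A_1→A_2: (-1)(-4.5) − (-4)(-6) = -19.5
A_2→A_3: (-4)(10) − (-6)(-4.5) = -67
A_3→A_4: (-6)(6.5) − (0)(10) = -39
A_4→A_1: (0)(-6) − (-1)(6.5) = 6.5
Σ = -119
Area = |Σ|/2 = 59.5.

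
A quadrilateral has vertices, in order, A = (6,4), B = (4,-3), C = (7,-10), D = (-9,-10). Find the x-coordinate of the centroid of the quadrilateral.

Apply the shoelace formula. First the cross-terms c_i = x_i·y_{i+1} − x_{i+1}·y_i:
  -34, -19, -160, 24  ⇒  2A = -189, A = -94.5.
Then Σ (x_i + x_{i+1})·c_i = -301, so x̄ = -301 / (6·(-94.5)) = 43/81.

43/81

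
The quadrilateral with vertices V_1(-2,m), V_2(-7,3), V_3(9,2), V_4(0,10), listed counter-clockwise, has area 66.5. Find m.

10

Write out the shoelace sum; only the two edges meeting at V_1 involve m:
2·Area = [(0·m − (-2)·10) + ((-2)·3 − (-7)·m)] + 49
       = 7·m + 63 = 133
⇒ m = 10.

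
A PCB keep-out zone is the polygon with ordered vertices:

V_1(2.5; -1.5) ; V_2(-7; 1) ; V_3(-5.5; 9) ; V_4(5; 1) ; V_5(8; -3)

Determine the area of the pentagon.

71.75

Σ = (-8) + (-57.5) + (-50.5) + (-23) + (-4.5) = -143.5
Area = |Σ|/2 = 71.75.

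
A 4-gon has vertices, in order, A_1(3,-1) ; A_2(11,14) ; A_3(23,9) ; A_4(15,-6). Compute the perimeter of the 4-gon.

60

|A_1A_2| = √((8)² + (15)²) = √289 = 17
|A_2A_3| = √((12)² + (-5)²) = √169 = 13
|A_3A_4| = √((-8)² + (-15)²) = √289 = 17
|A_4A_1| = √((-12)² + (5)²) = √169 = 13
Perimeter = 17 + 13 + 17 + 13 = 60.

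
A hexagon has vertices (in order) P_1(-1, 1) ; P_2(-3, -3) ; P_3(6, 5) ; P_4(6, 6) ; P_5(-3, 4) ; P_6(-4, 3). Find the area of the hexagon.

Apply the shoelace (surveyor's) formula: 2A = Σ (x_i·y_{i+1} − x_{i+1}·y_i), indices taken mod 6.
Σ = (6) + (3) + (6) + (42) + (7) + (-1) = 63
Area = |Σ|/2 = 31.5.

31.5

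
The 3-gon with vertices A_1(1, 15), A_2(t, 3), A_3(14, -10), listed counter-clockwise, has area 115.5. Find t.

-2

Write out the shoelace sum; only the two edges meeting at A_2 involve t:
2·Area = [(1·3 − t·15) + (t·(-10) − 14·3)] + 220
       = -25·t + 181 = 231
⇒ t = -2.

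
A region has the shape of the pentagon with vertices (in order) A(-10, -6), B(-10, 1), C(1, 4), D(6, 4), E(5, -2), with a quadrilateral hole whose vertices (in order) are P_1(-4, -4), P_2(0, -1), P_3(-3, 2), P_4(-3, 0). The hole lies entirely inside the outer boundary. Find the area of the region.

Outer boundary:
Apply the shoelace (surveyor's) formula: 2A = Σ (x_i·y_{i+1} − x_{i+1}·y_i), indices taken mod 5.
A→B: (-10)(1) − (-10)(-6) = -70
B→C: (-10)(4) − (1)(1) = -41
C→D: (1)(4) − (6)(4) = -20
D→E: (6)(-2) − (5)(4) = -32
E→A: (5)(-6) − (-10)(-2) = -50
Σ = -213
Area = |Σ|/2 = 106.5.
Hole:
P_1→P_2: (-4)(-1) − (0)(-4) = 4
P_2→P_3: (0)(2) − (-3)(-1) = -3
P_3→P_4: (-3)(0) − (-3)(2) = 6
P_4→P_1: (-3)(-4) − (-4)(0) = 12
Σ = 19
Area = |Σ|/2 = 9.5.
Net area = 106.5 − 9.5 = 97.

97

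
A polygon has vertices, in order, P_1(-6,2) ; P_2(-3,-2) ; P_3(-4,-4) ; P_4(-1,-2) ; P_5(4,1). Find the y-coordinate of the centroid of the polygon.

-13/141

Apply Gauss's area formula. First the cross-terms c_i = x_i·y_{i+1} − x_{i+1}·y_i:
  18, 4, 4, 7, 14  ⇒  2A = 47, A = 23.5.
Then Σ (y_i + y_{i+1})·c_i = -13, so ȳ = -13 / (6·23.5) = -13/141.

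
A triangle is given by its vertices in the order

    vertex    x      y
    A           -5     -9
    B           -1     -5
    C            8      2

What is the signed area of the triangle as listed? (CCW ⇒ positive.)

-4

Apply the shoelace (surveyor's) formula: 2A = Σ (x_i·y_{i+1} − x_{i+1}·y_i), indices taken mod 3.
A→B: (-5)(-5) − (-1)(-9) = 16
B→C: (-1)(2) − (8)(-5) = 38
C→A: (8)(-9) − (-5)(2) = -62
Σ = -8
Signed area = Σ/2 = -4 (negative ⇒ clockwise traversal).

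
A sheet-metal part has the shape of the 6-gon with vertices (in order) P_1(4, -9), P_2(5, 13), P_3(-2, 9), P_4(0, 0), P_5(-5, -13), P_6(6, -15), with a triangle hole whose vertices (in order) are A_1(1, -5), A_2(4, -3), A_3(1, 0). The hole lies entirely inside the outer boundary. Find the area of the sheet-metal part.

Outer boundary:
Σ = (97) + (71) + (0) + (0) + (153) + (6) = 327
Area = |Σ|/2 = 163.5.
Hole:
Apply the surveyor's formula: 2A = Σ (x_i·y_{i+1} − x_{i+1}·y_i), indices taken mod 3.
Σ = (17) + (3) + (-5) = 15
Area = |Σ|/2 = 7.5.
Net area = 163.5 − 7.5 = 156.

156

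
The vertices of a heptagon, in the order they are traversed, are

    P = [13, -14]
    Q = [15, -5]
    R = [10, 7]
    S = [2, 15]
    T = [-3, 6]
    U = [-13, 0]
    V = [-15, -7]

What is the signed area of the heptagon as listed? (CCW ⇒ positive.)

481.5

Σ = (145) + (155) + (136) + (57) + (78) + (91) + (301) = 963
Signed area = Σ/2 = 481.5 (positive ⇒ counter-clockwise traversal).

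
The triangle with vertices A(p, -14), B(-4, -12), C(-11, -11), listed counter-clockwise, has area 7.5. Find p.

-5

The doubled signed area Σ (x_i y_{i+1} − x_{i+1} y_i) is linear in p.
With p=0 it equals 10; the coefficient of p is -1 (from the two edges through A).
So -1·p + 10 = 2·7.5 = 15 ⇒ p = -5.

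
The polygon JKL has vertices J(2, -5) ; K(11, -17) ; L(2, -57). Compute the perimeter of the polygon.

108

|JK| = √((9)² + (-12)²) = √225 = 15
|KL| = √((-9)² + (-40)²) = √1681 = 41
|LJ| = √((0)² + (52)²) = √2704 = 52
Perimeter = 15 + 41 + 52 = 108.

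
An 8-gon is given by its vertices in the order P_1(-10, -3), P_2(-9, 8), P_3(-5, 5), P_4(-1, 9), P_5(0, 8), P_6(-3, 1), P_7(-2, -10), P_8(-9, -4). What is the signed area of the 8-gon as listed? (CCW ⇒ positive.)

Apply the surveyor's formula: 2A = Σ (x_i·y_{i+1} − x_{i+1}·y_i), indices taken mod 8.
Σ = (-107) + (-5) + (-40) + (-8) + (24) + (32) + (-82) + (-13) = -199
Signed area = Σ/2 = -99.5 (negative ⇒ clockwise traversal).

-99.5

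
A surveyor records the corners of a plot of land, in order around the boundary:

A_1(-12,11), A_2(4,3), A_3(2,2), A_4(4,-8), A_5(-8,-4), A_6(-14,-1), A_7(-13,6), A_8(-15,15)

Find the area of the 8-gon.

Apply Gauss's area formula: 2A = Σ (x_i·y_{i+1} − x_{i+1}·y_i), indices taken mod 8.
Cross-terms: -80, 2, -24, -80, -48, -97, -105, 15  ⇒  Σ = -417
Area = |Σ|/2 = 208.5.

208.5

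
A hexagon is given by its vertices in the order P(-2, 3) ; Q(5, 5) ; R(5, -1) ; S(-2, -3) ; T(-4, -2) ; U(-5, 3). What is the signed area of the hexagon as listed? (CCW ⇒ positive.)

-55.5

Apply the surveyor's formula: 2A = Σ (x_i·y_{i+1} − x_{i+1}·y_i), indices taken mod 6.
P→Q: (-2)(5) − (5)(3) = -25
Q→R: (5)(-1) − (5)(5) = -30
R→S: (5)(-3) − (-2)(-1) = -17
S→T: (-2)(-2) − (-4)(-3) = -8
T→U: (-4)(3) − (-5)(-2) = -22
U→P: (-5)(3) − (-2)(3) = -9
Σ = -111
Signed area = Σ/2 = -55.5 (negative ⇒ clockwise traversal).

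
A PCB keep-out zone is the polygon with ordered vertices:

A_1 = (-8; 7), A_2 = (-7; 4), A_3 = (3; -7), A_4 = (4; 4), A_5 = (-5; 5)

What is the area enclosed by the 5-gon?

69.5

Apply the surveyor's formula: 2A = Σ (x_i·y_{i+1} − x_{i+1}·y_i), indices taken mod 5.
Cross-terms: 17, 37, 40, 40, 5  ⇒  Σ = 139
Area = |Σ|/2 = 69.5.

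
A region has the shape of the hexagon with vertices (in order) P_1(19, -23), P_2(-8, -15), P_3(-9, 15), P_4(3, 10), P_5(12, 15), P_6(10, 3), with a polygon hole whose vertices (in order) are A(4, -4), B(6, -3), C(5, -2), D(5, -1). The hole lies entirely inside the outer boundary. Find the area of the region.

665.5

Outer boundary:
Σ = (-469) + (-255) + (-135) + (-75) + (-114) + (-287) = -1335
Area = |Σ|/2 = 667.5.
Hole:
Apply the shoelace (surveyor's) formula: 2A = Σ (x_i·y_{i+1} − x_{i+1}·y_i), indices taken mod 4.
Cross-terms: 12, 3, 5, -16  ⇒  Σ = 4
Area = |Σ|/2 = 2.
Net area = 667.5 − 2 = 665.5.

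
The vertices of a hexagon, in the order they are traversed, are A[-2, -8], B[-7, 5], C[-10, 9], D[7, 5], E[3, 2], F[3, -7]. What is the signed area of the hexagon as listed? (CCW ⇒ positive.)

Apply the shoelace formula: 2A = Σ (x_i·y_{i+1} − x_{i+1}·y_i), indices taken mod 6.
A→B: (-2)(5) − (-7)(-8) = -66
B→C: (-7)(9) − (-10)(5) = -13
C→D: (-10)(5) − (7)(9) = -113
D→E: (7)(2) − (3)(5) = -1
E→F: (3)(-7) − (3)(2) = -27
F→A: (3)(-8) − (-2)(-7) = -38
Σ = -258
Signed area = Σ/2 = -129 (negative ⇒ clockwise traversal).

-129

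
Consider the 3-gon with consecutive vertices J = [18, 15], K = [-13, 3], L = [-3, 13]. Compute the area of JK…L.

Apply the shoelace (surveyor's) formula: 2A = Σ (x_i·y_{i+1} − x_{i+1}·y_i), indices taken mod 3.
Σ = (249) + (-160) + (-279) = -190
Area = |Σ|/2 = 95.

95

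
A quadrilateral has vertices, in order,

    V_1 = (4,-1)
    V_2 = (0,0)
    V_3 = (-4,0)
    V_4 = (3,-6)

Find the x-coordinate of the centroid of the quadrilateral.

Apply the shoelace (surveyor's) formula. First the cross-terms c_i = x_i·y_{i+1} − x_{i+1}·y_i:
  0, 0, 24, 21  ⇒  2A = 45, A = 22.5.
Then Σ (x_i + x_{i+1})·c_i = 123, so x̄ = 123 / (6·22.5) = 41/45.

41/45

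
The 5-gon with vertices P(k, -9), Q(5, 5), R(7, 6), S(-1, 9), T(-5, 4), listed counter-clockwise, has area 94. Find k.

-7

The doubled signed area Σ (x_i y_{i+1} − x_{i+1} y_i) is linear in k.
With k=0 it equals 195; the coefficient of k is 1 (from the two edges through P).
So 1·k + 195 = 2·94 = 188 ⇒ k = -7.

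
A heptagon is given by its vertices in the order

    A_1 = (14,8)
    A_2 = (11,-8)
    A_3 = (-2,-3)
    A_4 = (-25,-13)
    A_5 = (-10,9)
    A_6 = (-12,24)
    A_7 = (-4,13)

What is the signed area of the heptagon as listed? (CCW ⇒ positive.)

Σ = (-200) + (-49) + (-49) + (-355) + (-132) + (-60) + (-214) = -1059
Signed area = Σ/2 = -529.5 (negative ⇒ clockwise traversal).

-529.5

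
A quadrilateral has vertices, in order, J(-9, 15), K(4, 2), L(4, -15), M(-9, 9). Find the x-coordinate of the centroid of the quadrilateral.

Apply Gauss's area formula. First the cross-terms c_i = x_i·y_{i+1} − x_{i+1}·y_i:
  -78, -68, -99, -54  ⇒  2A = -299, A = -149.5.
Then Σ (x_i + x_{i+1})·c_i = 1313, so x̄ = 1313 / (6·(-149.5)) = -101/69.

-101/69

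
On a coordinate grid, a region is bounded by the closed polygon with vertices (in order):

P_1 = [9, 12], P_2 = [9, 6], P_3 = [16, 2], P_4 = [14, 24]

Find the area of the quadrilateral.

88

Apply the shoelace (surveyor's) formula: 2A = Σ (x_i·y_{i+1} − x_{i+1}·y_i), indices taken mod 4.
Σ = (-54) + (-78) + (356) + (-48) = 176
Area = |Σ|/2 = 88.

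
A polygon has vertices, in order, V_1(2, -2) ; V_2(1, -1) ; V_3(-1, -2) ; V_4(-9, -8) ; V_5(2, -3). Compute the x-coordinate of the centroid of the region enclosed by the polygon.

-193/96

Apply the surveyor's formula. First the cross-terms c_i = x_i·y_{i+1} − x_{i+1}·y_i:
  0, -3, -10, 43, 2  ⇒  2A = 32, A = 16.
Then Σ (x_i + x_{i+1})·c_i = -193, so x̄ = -193 / (6·16) = -193/96.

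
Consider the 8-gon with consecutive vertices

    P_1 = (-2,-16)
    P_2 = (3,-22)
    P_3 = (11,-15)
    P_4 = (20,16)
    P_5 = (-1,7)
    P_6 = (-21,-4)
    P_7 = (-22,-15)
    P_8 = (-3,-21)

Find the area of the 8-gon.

861

Apply the surveyor's formula: 2A = Σ (x_i·y_{i+1} − x_{i+1}·y_i), indices taken mod 8.
Σ = (92) + (197) + (476) + (156) + (151) + (227) + (417) + (6) = 1722
Area = |Σ|/2 = 861.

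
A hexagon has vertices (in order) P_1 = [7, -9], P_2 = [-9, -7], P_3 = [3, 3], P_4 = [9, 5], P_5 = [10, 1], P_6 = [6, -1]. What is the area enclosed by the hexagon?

126

Apply Gauss's area formula: 2A = Σ (x_i·y_{i+1} − x_{i+1}·y_i), indices taken mod 6.
Cross-terms: -130, -6, -12, -41, -16, -47  ⇒  Σ = -252
Area = |Σ|/2 = 126.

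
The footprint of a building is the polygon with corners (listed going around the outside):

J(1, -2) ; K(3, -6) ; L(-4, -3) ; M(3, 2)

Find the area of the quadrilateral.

J→K: (1)(-6) − (3)(-2) = 0
K→L: (3)(-3) − (-4)(-6) = -33
L→M: (-4)(2) − (3)(-3) = 1
M→J: (3)(-2) − (1)(2) = -8
Σ = -40
Area = |Σ|/2 = 20.

20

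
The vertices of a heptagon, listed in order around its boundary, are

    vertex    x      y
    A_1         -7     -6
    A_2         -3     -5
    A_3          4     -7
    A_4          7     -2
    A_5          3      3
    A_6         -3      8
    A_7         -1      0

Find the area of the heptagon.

Apply the surveyor's formula: 2A = Σ (x_i·y_{i+1} − x_{i+1}·y_i), indices taken mod 7.
A_1→A_2: (-7)(-5) − (-3)(-6) = 17
A_2→A_3: (-3)(-7) − (4)(-5) = 41
A_3→A_4: (4)(-2) − (7)(-7) = 41
A_4→A_5: (7)(3) − (3)(-2) = 27
A_5→A_6: (3)(8) − (-3)(3) = 33
A_6→A_7: (-3)(0) − (-1)(8) = 8
A_7→A_1: (-1)(-6) − (-7)(0) = 6
Σ = 173
Area = |Σ|/2 = 86.5.

86.5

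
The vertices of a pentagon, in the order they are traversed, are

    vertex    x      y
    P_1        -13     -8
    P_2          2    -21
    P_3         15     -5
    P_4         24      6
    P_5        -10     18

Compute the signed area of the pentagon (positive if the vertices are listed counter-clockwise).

805

Apply the shoelace (surveyor's) formula: 2A = Σ (x_i·y_{i+1} − x_{i+1}·y_i), indices taken mod 5.
Σ = (289) + (305) + (210) + (492) + (314) = 1610
Signed area = Σ/2 = 805 (positive ⇒ counter-clockwise traversal).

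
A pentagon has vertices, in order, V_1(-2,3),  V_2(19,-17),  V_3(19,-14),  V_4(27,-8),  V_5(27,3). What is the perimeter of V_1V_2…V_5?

|V_1V_2| = √((21)² + (-20)²) = √841 = 29
|V_2V_3| = √((0)² + (3)²) = √9 = 3
|V_3V_4| = √((8)² + (6)²) = √100 = 10
|V_4V_5| = √((0)² + (11)²) = √121 = 11
|V_5V_1| = √((-29)² + (0)²) = √841 = 29
Perimeter = 29 + 3 + 10 + 11 + 29 = 82.

82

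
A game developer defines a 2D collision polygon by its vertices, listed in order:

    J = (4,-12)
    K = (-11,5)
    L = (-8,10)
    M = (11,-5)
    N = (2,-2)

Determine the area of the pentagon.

Cross-terms: -112, -70, -70, -12, -16  ⇒  Σ = -280
Area = |Σ|/2 = 140.

140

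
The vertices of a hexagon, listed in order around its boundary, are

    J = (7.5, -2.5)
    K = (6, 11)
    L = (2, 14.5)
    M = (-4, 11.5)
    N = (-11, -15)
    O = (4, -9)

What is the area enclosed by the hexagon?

Apply the shoelace formula: 2A = Σ (x_i·y_{i+1} − x_{i+1}·y_i), indices taken mod 6.
J→K: (7.5)(11) − (6)(-2.5) = 97.5
K→L: (6)(14.5) − (2)(11) = 65
L→M: (2)(11.5) − (-4)(14.5) = 81
M→N: (-4)(-15) − (-11)(11.5) = 186.5
N→O: (-11)(-9) − (4)(-15) = 159
O→J: (4)(-2.5) − (7.5)(-9) = 57.5
Σ = 646.5
Area = |Σ|/2 = 323.25.

323.25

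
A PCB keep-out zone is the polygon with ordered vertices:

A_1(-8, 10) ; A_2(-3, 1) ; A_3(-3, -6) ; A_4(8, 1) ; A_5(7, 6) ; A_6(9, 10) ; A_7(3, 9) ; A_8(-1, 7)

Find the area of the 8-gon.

Cross-terms: 22, 21, 45, 41, 16, 51, 30, 46  ⇒  Σ = 272
Area = |Σ|/2 = 136.

136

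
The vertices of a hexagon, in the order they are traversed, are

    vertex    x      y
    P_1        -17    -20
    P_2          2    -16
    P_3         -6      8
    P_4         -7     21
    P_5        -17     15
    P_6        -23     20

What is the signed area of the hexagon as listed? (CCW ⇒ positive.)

609.5

Apply the surveyor's formula: 2A = Σ (x_i·y_{i+1} − x_{i+1}·y_i), indices taken mod 6.
Cross-terms: 312, -80, -70, 252, 5, 800  ⇒  Σ = 1219
Signed area = Σ/2 = 609.5 (positive ⇒ counter-clockwise traversal).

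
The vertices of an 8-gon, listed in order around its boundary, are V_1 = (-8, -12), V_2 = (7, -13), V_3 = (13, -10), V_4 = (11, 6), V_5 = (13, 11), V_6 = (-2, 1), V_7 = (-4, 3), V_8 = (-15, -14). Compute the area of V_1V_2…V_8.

360

Σ = (188) + (99) + (188) + (43) + (35) + (-2) + (101) + (68) = 720
Area = |Σ|/2 = 360.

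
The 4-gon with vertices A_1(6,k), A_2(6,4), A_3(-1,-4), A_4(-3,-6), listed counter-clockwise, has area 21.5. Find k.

-1

Write out the shoelace sum; only the two edges meeting at A_1 involve k:
2·Area = [((-3)·k − 6·(-6)) + (6·4 − 6·k)] + -26
       = -9·k + 34 = 43
⇒ k = -1.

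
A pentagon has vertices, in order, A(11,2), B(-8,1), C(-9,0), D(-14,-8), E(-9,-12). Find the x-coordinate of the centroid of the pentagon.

-206/53

Apply the shoelace (surveyor's) formula. First the cross-terms c_i = x_i·y_{i+1} − x_{i+1}·y_i:
  27, 9, 72, 96, 114  ⇒  2A = 318, A = 159.
Then Σ (x_i + x_{i+1})·c_i = -3708, so x̄ = -3708 / (6·159) = -206/53.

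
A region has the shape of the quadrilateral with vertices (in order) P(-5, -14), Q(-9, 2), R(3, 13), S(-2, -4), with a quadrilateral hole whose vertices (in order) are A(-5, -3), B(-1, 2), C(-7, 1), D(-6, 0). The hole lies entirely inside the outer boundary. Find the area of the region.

Outer boundary:
Apply the surveyor's formula: 2A = Σ (x_i·y_{i+1} − x_{i+1}·y_i), indices taken mod 4.
Cross-terms: -136, -123, 14, 8  ⇒  Σ = -237
Area = |Σ|/2 = 118.5.
Hole:
Apply Gauss's area formula: 2A = Σ (x_i·y_{i+1} − x_{i+1}·y_i), indices taken mod 4.
Σ = (-13) + (13) + (6) + (18) = 24
Area = |Σ|/2 = 12.
Net area = 118.5 − 12 = 106.5.

106.5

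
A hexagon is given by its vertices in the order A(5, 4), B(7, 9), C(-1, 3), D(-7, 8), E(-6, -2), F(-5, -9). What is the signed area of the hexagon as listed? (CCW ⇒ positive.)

Σ = (17) + (30) + (13) + (62) + (44) + (25) = 191
Signed area = Σ/2 = 95.5 (positive ⇒ counter-clockwise traversal).

95.5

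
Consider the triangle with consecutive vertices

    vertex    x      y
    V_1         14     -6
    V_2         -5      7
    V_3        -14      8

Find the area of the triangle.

49

Apply Gauss's area formula: 2A = Σ (x_i·y_{i+1} − x_{i+1}·y_i), indices taken mod 3.
Σ = (68) + (58) + (-28) = 98
Area = |Σ|/2 = 49.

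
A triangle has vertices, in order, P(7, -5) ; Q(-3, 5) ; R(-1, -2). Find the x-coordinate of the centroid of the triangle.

1

Apply Gauss's area formula. First the cross-terms c_i = x_i·y_{i+1} − x_{i+1}·y_i:
  20, 11, 19  ⇒  2A = 50, A = 25.
Then Σ (x_i + x_{i+1})·c_i = 150, so x̄ = 150 / (6·25) = 1.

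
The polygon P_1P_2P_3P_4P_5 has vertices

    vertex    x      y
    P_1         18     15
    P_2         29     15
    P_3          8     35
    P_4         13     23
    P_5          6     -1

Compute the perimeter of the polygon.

98

|P_1P_2| = √((11)² + (0)²) = √121 = 11
|P_2P_3| = √((-21)² + (20)²) = √841 = 29
|P_3P_4| = √((5)² + (-12)²) = √169 = 13
|P_4P_5| = √((-7)² + (-24)²) = √625 = 25
|P_5P_1| = √((12)² + (16)²) = √400 = 20
Perimeter = 11 + 29 + 13 + 25 + 20 = 98.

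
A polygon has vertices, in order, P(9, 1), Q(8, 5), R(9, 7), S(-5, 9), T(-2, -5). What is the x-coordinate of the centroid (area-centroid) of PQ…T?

128/75

Apply the shoelace (surveyor's) formula. First the cross-terms c_i = x_i·y_{i+1} − x_{i+1}·y_i:
  37, 11, 116, 43, 43  ⇒  2A = 250, A = 125.
Then Σ (x_i + x_{i+1})·c_i = 1280, so x̄ = 1280 / (6·125) = 128/75.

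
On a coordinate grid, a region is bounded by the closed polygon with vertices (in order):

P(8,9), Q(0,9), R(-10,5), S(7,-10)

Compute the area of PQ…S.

Apply the shoelace formula: 2A = Σ (x_i·y_{i+1} − x_{i+1}·y_i), indices taken mod 4.
Σ = (72) + (90) + (65) + (143) = 370
Area = |Σ|/2 = 185.

185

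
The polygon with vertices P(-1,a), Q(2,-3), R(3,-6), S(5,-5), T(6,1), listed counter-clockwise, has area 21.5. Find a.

The doubled signed area Σ (x_i y_{i+1} − x_{i+1} y_i) is linear in a.
With a=0 it equals 51; the coefficient of a is 4 (from the two edges through P).
So 4·a + 51 = 2·21.5 = 43 ⇒ a = -2.

-2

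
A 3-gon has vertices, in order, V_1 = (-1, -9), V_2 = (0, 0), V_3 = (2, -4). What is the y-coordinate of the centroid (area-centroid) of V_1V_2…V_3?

-13/3

Apply Gauss's area formula. First the cross-terms c_i = x_i·y_{i+1} − x_{i+1}·y_i:
  0, 0, -22  ⇒  2A = -22, A = -11.
Then Σ (y_i + y_{i+1})·c_i = 286, so ȳ = 286 / (6·(-11)) = -13/3.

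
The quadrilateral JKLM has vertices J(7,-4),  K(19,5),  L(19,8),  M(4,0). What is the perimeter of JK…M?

|JK| = √((12)² + (9)²) = √225 = 15
|KL| = √((0)² + (3)²) = √9 = 3
|LM| = √((-15)² + (-8)²) = √289 = 17
|MJ| = √((3)² + (-4)²) = √25 = 5
Perimeter = 15 + 3 + 17 + 5 = 40.

40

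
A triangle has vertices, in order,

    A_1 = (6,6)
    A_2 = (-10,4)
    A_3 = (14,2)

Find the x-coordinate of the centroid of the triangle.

10/3

Apply Gauss's area formula. First the cross-terms c_i = x_i·y_{i+1} − x_{i+1}·y_i:
  84, -76, 72  ⇒  2A = 80, A = 40.
Then Σ (x_i + x_{i+1})·c_i = 800, so x̄ = 800 / (6·40) = 10/3.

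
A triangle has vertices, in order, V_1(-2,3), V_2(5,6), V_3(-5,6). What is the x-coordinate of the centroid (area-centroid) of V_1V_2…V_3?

Apply the surveyor's formula. First the cross-terms c_i = x_i·y_{i+1} − x_{i+1}·y_i:
  -27, 60, -3  ⇒  2A = 30, A = 15.
Then Σ (x_i + x_{i+1})·c_i = -60, so x̄ = -60 / (6·15) = -2/3.

-2/3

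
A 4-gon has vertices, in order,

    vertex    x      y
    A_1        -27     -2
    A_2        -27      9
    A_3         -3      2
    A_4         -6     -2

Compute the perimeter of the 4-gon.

|A_1A_2| = √((0)² + (11)²) = √121 = 11
|A_2A_3| = √((24)² + (-7)²) = √625 = 25
|A_3A_4| = √((-3)² + (-4)²) = √25 = 5
|A_4A_1| = √((-21)² + (0)²) = √441 = 21
Perimeter = 11 + 25 + 5 + 21 = 62.

62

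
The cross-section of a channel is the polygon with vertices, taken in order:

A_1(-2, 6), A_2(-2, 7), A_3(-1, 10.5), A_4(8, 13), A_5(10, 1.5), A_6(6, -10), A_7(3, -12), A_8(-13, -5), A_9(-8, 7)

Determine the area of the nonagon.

359

Apply Gauss's area formula: 2A = Σ (x_i·y_{i+1} − x_{i+1}·y_i), indices taken mod 9.
Σ = (-2) + (-14) + (-97) + (-118) + (-109) + (-42) + (-171) + (-131) + (-34) = -718
Area = |Σ|/2 = 359.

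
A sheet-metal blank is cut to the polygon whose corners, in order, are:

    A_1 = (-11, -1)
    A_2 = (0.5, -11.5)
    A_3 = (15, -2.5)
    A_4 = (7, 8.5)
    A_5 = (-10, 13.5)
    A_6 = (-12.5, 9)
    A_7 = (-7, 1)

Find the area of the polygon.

Σ = (127) + (171.25) + (145) + (179.5) + (78.75) + (50.5) + (18) = 770
Area = |Σ|/2 = 385.

385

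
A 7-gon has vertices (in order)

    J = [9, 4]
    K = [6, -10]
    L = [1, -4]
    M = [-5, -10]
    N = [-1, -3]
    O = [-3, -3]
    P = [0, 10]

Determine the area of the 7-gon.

Apply the shoelace (surveyor's) formula: 2A = Σ (x_i·y_{i+1} − x_{i+1}·y_i), indices taken mod 7.
Σ = (-114) + (-14) + (-30) + (5) + (-6) + (-30) + (-90) = -279
Area = |Σ|/2 = 139.5.

139.5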